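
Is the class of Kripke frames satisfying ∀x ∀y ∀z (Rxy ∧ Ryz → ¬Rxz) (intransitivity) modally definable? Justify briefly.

Not modally definable

If a class were modally definable it would be closed under surjective bounded morphisms (Goldblatt–Thomason).
The 3-cycle (worlds 0,1,2 with 0→1→2→0) is intransitive. Mapping every world to a single reflexive point • is a surjective bounded morphism; the reflexive point is not intransitive (R••∧R•• but R••).
So the class is not modally definable.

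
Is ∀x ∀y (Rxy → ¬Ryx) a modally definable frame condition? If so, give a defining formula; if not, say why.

No

Any modally definable frame class is closed under surjective bounded morphisms.
The 5-cycle (worlds w0,w1,w2,w3,w4 with w0→w1→w2→w3→w4→w0) is asymmetric. Mapping every world to a single reflexive point • is a surjective bounded morphism, and the reflexive point is not asymmetric (R•• but asymmetry requires ¬R••).
So the class is not modally definable.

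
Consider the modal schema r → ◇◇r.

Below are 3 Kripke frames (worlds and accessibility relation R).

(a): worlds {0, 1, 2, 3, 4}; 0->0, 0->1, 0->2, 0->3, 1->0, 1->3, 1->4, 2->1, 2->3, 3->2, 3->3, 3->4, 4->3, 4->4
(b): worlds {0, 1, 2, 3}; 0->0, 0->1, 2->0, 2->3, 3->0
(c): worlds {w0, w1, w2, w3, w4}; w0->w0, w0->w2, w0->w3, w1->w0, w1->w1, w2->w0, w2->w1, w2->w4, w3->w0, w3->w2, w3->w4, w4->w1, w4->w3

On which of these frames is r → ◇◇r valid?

The schema corresponds to a generalized confluence (Geach) condition: ∀x ∃w (x = w ∧ xR²w).
(a): holds.
(b): fails — at 1 but no w with 1=w and 1R²w.
(c): holds.

(a), (c)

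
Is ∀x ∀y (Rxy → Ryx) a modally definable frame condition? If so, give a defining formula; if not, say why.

The condition is symmetry. A defining modal formula is r → □◇r.
Suppose r→□◇r is valid. Take Rxy and set V(r)={x}. Then r at x, so □◇r at x, so ◇r at y, so some z with Ryz has r; z=x, i.e. Ryx.

Yes — defined by r → □◇r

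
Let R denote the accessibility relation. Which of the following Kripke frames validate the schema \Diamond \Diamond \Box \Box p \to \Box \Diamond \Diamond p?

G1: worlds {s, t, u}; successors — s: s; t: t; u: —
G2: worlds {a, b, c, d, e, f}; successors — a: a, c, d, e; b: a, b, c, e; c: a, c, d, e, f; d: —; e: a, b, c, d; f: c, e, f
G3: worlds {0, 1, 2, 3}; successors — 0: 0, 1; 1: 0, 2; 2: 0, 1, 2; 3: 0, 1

Frame correspondent (Sahlqvist): \forall x \forall y \forall z ((x R^2 y \wedge xRz) \to \exists w (y R^2 w \wedge z R^2 w)) — i.e. a generalized confluence (Geach) condition.
G1: satisfies the condition.
G2: fails — aR²a, aRd but no w with aR²w and dR²w.
G3: satisfies the condition.
Valid on: G1, G3.

G1, G3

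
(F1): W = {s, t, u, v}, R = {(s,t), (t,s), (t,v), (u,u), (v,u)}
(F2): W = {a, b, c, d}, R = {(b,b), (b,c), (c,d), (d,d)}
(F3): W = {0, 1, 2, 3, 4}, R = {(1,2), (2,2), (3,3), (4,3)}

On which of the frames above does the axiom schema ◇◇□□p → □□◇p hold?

This is the axiom for a generalized confluence (Geach) condition; its first-order frame correspondent is ∀x ∀y ∀z ((xR²y ∧ xR²z) → ∃w (yR²w ∧ zRw)).
(F1): fails — sR²s, sR²s but no w with sR²w and sRw.
(F2): fails — bR²c, bR²b but no w with cR²w and bRw.
(F3): satisfies the condition.
Valid on: (F3).

(F3)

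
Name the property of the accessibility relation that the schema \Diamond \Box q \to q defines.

symmetry

Equivalently (dual form): q → □◇q.
Suppose q→□◇q is valid. Take Rxy and set V(q)={x}. Then q at x, so □◇q at x, so ◇q at y, so some z with Ryz has q; z=x, i.e. Ryx.
Conversely, any frame satisfying \forall x \forall y (Rxy \to Ryx) validates the schema.
Frame condition: \forall x \forall y (Rxy \to Ryx).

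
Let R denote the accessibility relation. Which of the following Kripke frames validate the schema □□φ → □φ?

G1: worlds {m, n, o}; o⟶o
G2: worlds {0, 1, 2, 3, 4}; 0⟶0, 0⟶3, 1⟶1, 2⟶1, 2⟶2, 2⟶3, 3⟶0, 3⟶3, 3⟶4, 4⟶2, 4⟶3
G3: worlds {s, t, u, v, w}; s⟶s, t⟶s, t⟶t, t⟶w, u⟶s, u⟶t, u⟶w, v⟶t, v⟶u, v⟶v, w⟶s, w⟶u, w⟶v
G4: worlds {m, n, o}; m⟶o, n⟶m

Frame correspondent (Sahlqvist): ∀x ∀y (Rxy → ∃z (Rxz ∧ Rzy)) — i.e. density.
G1: condition met.
G2: condition met.
G3: condition met.
G4: fails — Rnm but no z with Rnz and Rzm.
Valid on: G1, G2, G3.

G1, G2, G3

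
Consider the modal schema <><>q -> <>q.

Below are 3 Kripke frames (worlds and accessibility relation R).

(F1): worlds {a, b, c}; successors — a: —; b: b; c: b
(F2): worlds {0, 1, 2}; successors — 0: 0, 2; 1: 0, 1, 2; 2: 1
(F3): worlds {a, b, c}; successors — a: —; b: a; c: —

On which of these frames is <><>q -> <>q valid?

(F1), (F3)

The schema corresponds to transitivity: forall x forall y forall z (Rxy & Ryz -> Rxz).
(F1): condition met.
(F2): fails — R02 and R21 but not R01.
(F3): condition met.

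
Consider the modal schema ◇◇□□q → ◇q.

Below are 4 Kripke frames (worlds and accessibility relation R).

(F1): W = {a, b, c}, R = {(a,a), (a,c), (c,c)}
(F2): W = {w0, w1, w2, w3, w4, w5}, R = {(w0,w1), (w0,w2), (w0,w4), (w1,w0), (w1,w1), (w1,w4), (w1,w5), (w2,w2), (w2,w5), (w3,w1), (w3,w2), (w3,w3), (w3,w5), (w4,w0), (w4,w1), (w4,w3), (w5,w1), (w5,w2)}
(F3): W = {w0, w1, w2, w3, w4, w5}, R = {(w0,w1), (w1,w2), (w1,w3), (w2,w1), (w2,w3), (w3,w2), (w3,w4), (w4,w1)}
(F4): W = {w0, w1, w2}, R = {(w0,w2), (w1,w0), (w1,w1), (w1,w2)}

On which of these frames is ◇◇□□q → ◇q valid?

(F1), (F2)

Frame correspondent (Sahlqvist): ∀x ∀y (xR²y → ∃w (yR²w ∧ xRw)) — i.e. a generalized confluence (Geach) condition.
(F1): ✓.
(F2): ✓.
(F3): fails — w0R²w2 but no w with w2R²w and w0Rw.
(F4): fails — w1R²w0 but no w with w0R²w and w1Rw.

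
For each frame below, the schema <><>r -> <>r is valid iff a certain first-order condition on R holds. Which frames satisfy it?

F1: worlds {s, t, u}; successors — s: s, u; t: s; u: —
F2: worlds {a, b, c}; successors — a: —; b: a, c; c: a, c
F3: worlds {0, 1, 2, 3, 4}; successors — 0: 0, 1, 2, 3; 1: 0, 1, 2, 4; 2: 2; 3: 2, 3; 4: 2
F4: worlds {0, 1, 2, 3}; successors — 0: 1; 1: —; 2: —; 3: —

F2, F4

Frame correspondent (Sahlqvist): forall x forall y forall z (Rxy & Ryz -> Rxz) — i.e. transitivity.
F1: fails — Rts and Rsu but not Rtu.
F2: holds.
F3: fails — R10 and R03 but not R13.
F4: holds.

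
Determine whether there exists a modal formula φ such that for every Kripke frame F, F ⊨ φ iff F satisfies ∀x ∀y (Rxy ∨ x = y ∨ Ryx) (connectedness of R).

No — not modally definable

If a class were modally definable it would be closed under disjoint unions (Goldblatt–Thomason).
Take 2 disjoint single-world reflexive frames: each is trivially connected, but their disjoint union has 2 worlds with no edge between distinct components, so it is not connected.
So no modal formula (or set of formulas) defines exactly the connected frames.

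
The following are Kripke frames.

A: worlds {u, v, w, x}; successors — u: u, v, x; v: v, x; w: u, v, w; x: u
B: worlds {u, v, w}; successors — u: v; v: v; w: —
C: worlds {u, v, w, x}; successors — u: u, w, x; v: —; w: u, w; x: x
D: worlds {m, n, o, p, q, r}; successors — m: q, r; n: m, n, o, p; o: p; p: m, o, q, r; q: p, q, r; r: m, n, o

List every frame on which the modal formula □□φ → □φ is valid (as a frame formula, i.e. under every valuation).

A, B, C

This is the axiom for density; its first-order frame correspondent is ∀x ∀y (Rxy → ∃z (Rxz ∧ Rzy)).
A: holds.
B: holds.
C: holds.
D: fails — Rop but no z with Roz and Rzp.
Valid on: A, B, C.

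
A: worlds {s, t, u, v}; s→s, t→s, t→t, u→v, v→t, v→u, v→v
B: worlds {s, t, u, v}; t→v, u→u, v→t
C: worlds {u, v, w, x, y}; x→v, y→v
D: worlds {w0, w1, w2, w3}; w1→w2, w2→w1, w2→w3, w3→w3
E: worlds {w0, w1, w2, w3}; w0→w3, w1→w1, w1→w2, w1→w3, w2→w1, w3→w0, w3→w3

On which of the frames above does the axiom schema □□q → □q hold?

The schema corresponds to density: ∀x ∀y (Rxy → ∃z (Rxz ∧ Rzy)).
A: ✓.
B: fails — Rvt but no z with Rvz and Rzt.
C: fails — Ryv but no z with Ryz and Rzv.
D: fails — Rw1w2 but no z with Rw1z and Rzw2.
E: ✓.

A, E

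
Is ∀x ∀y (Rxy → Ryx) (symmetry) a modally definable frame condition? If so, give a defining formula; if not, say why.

Yes: it is symmetry, defined by the B schema p → □◇p.
Suppose p→□◇p is valid. Take Rxy and set V(p)={x}. Then p at x, so □◇p at x, so ◇p at y, so some z with Ryz has p; z=x, i.e. Ryx.

Definable; p → □◇p defines it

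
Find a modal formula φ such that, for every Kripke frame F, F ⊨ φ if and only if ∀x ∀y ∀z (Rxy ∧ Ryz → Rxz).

□ψ → □□ψ

A defining formula is □ψ → □□ψ (the 4 axiom).
Suppose □ψ→□□ψ is valid. Take Rxy, Ryz and set V(ψ)={w : Rxw}. Then □ψ at x, so □□ψ at x, so □ψ at y, so ψ at z, i.e. Rxz.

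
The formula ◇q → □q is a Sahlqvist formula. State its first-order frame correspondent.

This schema is the CD axiom.
Its frame correspondent is partial functionality — ∀x ∀y ∀z (Rxy ∧ Rxz → y = z).

partial functionality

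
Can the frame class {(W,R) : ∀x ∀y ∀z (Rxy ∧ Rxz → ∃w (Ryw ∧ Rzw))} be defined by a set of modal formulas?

This is a Sahlqvist condition; the .2 axiom ◇□q → □◇q defines it.
Suppose ◇□q→□◇q is valid. Take Rxy, Rxz and set V(q)={w : Ryw}. Then □q at y so ◇□q at x, so □◇q at x, so ◇q at z, giving w with Rzw and Ryw.

Yes — defined by ◇□q → □◇q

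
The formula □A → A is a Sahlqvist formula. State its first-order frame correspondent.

reflexivity

Suppose □A→A is valid. At any x set V(A)={w : Rxw}. Then □A holds at x, so A holds at x, i.e. Rxx.
Conversely, any frame satisfying ∀x Rxx validates the schema.
Frame condition: ∀x Rxx.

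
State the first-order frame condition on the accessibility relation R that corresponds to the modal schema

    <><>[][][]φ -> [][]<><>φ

This is a Sahlqvist (Geach-type) schema ◇^2□^3φ → □^2◇^2φ.
Minimal-valuation argument: fix x; take any y with xR^2y and any z with xR^2z. Set V(φ) to the set of worlds R-reachable from y in exactly 3 steps. Then □^3φ holds at y, so the antecedent holds at x; validity forces ◇^2φ at z, giving a w with zR^2w and yR^3w.
First-order correspondent: forall x forall y forall z ((x R^2 y & x R^2 z) -> exists w (y R^3 w & z R^2 w)).

forall x forall y forall z ((x R^2 y & x R^2 z) -> exists w (y R^3 w & z R^2 w))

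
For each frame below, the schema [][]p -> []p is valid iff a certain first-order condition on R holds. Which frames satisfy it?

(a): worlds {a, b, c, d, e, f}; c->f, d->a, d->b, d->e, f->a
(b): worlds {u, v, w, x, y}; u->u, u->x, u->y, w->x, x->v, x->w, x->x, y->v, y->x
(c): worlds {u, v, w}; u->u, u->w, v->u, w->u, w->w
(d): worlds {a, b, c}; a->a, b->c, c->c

Frame correspondent (Sahlqvist): forall x forall y (Rxy -> exists z (Rxz & Rzy)) — i.e. density.
(a): fails — Rcf but no z with Rcz and Rzf.
(b): satisfies the condition.
(c): satisfies the condition.
(d): satisfies the condition.

(b), (c), (d)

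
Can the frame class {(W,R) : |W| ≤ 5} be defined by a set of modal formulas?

Any modally definable frame class is closed under disjoint unions.
Any modal formula valid on each of 6 disjoint one-world frames is valid on their disjoint union (validity is preserved under disjoint unions). Each one-world frame has |W|=1≤5, but the union has |W|=6.
So the class is not modally definable.

No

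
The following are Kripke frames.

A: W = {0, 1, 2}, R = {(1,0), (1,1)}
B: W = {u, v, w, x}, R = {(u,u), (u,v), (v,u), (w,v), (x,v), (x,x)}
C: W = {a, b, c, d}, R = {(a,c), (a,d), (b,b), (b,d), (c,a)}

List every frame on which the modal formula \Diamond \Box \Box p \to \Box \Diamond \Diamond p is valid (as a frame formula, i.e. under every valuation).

Frame correspondent (Sahlqvist): \forall x \forall y \forall z ((xRy \wedge xRz) \to \exists w (y R^2 w \wedge z R^2 w)) — i.e. a generalized confluence (Geach) condition.
A: fails — 1R0, 1R0 but no w with 0R²w and 0R²w.
B: holds.
C: fails — aRc, aRd but no w with cR²w and dR²w.
Valid on: B.

B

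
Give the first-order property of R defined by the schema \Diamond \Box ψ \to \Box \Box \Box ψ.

This is a Sahlqvist (Geach-type) schema ◇^1□^1ψ → □^3◇^0ψ.
First-order correspondent: \forall x \forall y \forall z ((xRy \wedge x R^3 z) \to \exists w (yRw \wedge z = w)).

\forall x \forall y \forall z ((xRy \wedge x R^3 z) \to \exists w (yRw \wedge z = w))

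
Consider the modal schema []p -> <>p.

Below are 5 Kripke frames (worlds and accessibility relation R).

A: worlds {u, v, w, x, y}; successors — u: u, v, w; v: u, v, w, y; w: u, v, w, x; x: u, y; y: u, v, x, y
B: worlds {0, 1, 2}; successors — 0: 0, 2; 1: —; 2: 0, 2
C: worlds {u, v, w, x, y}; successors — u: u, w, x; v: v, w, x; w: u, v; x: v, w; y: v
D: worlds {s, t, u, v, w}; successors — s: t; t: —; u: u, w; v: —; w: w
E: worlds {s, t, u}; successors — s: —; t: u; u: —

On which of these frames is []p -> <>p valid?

Frame correspondent (Sahlqvist): forall x exists y Rxy — i.e. seriality.
A: holds.
B: fails — world 1 has no successor.
C: holds.
D: fails — world t has no successor.
E: fails — world s has no successor.
Valid on: A, C.

A, C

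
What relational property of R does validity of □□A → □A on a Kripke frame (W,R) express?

Suppose □□A→□A is valid. Take Rxy and set V(A)={w : xR²w}. Then □□A at x, so □A at x, so A at y, i.e. ∃z(Rxz∧Rzy).

Density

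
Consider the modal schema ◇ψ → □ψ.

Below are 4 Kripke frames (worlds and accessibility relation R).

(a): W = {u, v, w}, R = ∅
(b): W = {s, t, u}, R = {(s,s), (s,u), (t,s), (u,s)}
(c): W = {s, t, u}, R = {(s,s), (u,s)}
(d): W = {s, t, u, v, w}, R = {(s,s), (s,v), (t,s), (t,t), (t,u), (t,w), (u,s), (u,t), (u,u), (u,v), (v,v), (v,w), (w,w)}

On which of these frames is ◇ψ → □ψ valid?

(a), (c)

Frame correspondent (Sahlqvist): ∀x ∀y ∀z (Rxy ∧ Rxz → y = z) — i.e. partial functionality.
(a): condition met.
(b): fails — s sees both s and u.
(c): condition met.
(d): fails — s sees both s and v.
Valid on: (a), (c).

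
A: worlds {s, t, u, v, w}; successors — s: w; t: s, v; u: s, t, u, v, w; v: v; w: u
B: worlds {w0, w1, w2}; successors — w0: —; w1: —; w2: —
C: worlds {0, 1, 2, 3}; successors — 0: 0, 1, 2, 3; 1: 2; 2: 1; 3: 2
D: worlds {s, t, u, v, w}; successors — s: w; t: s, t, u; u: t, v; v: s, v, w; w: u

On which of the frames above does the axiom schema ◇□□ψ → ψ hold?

B

Frame correspondent (Sahlqvist): ∀x ∀y (xRy → ∃w (yR²w ∧ x = w)) — i.e. a generalized confluence (Geach) condition.
A: fails — tRs but no w* with sR²w* and t=w*.
B: satisfies the condition.
C: fails — 0R1 but no w with 1R²w and 0=w.
D: fails — sRw but no w* with wR²w* and s=w*.
Valid on: B.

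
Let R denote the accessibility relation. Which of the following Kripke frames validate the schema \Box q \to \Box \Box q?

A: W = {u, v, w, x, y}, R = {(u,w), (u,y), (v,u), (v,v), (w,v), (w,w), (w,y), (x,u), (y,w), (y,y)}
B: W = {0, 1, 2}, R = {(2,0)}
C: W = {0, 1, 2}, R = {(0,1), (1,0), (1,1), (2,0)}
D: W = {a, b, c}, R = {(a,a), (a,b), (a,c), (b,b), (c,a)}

Frame correspondent (Sahlqvist): \forall x \forall y \forall z (Rxy \wedge Ryz \to Rxz) — i.e. transitivity.
A: fails — Ruw and Rwv but not Ruv.
B: holds.
C: fails — R01 and R10 but not R00.
D: fails — Rca and Rab but not Rcb.

B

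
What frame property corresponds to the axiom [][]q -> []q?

density: forall x forall y (Rxy -> exists z (Rxz & Rzy))

This is the C4 axiom.
Its frame correspondent is density — forall x forall y (Rxy -> exists z (Rxz & Rzy)).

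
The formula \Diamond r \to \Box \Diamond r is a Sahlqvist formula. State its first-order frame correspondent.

This is the 5 axiom.
It corresponds to the Euclidean property: \forall x \forall y \forall z (Rxy \wedge Rxz \to Ryz).

The Euclidean property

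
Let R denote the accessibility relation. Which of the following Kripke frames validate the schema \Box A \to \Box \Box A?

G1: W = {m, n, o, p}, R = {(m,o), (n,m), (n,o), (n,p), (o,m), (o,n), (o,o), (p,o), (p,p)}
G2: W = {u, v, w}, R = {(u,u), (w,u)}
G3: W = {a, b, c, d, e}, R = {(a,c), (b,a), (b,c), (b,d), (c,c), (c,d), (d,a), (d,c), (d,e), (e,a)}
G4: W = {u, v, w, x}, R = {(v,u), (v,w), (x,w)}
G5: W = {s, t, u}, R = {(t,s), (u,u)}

G2, G4, G5

This is the axiom for transitivity; its first-order frame correspondent is \forall x \forall y \forall z (Rxy \wedge Ryz \to Rxz).
G1: fails — Ron and Rnp but not Rop.
G2: satisfies the condition.
G3: fails — Rcd and Rde but not Rce.
G4: satisfies the condition.
G5: satisfies the condition.
Valid on: G2, G4, G5.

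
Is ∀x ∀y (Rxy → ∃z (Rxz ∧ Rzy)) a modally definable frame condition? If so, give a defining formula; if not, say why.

Definable; □□r → □r defines it

This is a Sahlqvist condition; the C4 axiom □□r → □r defines it.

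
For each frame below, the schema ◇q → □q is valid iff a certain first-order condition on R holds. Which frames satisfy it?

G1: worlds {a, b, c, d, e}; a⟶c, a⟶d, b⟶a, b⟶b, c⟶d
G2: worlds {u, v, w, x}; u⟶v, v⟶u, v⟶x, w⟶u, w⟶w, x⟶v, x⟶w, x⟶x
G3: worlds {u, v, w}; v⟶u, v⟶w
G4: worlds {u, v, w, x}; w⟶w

G4

Frame correspondent (Sahlqvist): ∀x ∀y ∀z (Rxy ∧ Rxz → y = z) — i.e. partial functionality.
G1: fails — a sees both c and d.
G2: fails — v sees both u and x.
G3: fails — v sees both u and w.
G4: satisfies the condition.
Valid on: G4.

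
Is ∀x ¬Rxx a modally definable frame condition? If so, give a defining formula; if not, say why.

Any modally definable frame class is closed under surjective bounded morphisms.
The 3-cycle (worlds 0,1,2 with 0→1→2→0) is irreflexive, and the map sending every world to a single reflexive point • is a surjective bounded morphism (forth: every edge maps to (•,•); back: every world has a successor). So any modal formula valid on the 3-cycle is also valid on the reflexive point, which is not irreflexive.
Hence irreflexivity is not modally definable.

Not modally definable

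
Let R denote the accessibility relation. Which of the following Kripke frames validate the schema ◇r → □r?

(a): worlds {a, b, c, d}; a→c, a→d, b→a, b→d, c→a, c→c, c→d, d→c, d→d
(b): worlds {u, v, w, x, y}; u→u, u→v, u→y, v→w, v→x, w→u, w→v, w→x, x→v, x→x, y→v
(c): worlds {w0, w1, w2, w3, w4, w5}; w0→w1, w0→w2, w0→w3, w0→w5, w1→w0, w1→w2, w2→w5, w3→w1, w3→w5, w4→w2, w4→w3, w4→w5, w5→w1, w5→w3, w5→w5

The schema corresponds to partial functionality: ∀x ∀y ∀z (Rxy ∧ Rxz → y = z).
(a): fails — a sees both c and d.
(b): fails — u sees both u and v.
(c): fails — w0 sees both w1 and w2.
Valid on no frame.

none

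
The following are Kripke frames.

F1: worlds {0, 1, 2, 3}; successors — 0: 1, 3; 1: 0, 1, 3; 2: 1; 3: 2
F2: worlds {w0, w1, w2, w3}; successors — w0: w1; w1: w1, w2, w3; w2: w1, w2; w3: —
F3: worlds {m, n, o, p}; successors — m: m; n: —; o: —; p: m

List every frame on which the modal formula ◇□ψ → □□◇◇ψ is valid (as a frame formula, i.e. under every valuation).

This is the axiom for a generalized confluence (Geach) condition; its first-order frame correspondent is ∀x ∀y ∀z ((xRy ∧ xR²z) → ∃w (yRw ∧ zR²w)).
F1: fails — 0R3, 0R²2 but no w with 3Rw and 2R²w.
F2: fails — w0Rw1, w0R²w3 but no w with w1Rw and w3R²w.
F3: ✓.
Valid on: F3.

F3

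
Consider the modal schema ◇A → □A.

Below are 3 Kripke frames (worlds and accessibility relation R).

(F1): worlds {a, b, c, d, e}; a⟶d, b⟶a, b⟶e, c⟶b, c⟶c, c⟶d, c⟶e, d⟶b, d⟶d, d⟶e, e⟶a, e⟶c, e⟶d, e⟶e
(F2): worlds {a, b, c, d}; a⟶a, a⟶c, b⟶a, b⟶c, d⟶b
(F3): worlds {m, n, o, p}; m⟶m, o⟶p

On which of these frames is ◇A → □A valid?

This is the axiom for partial functionality; its first-order frame correspondent is ∀x ∀y ∀z (Rxy ∧ Rxz → y = z).
(F1): fails — b sees both a and e.
(F2): fails — a sees both a and c.
(F3): holds.

(F3)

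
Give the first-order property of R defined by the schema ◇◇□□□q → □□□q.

∀x ∀y ∀z ((xR²y ∧ xR³z) → ∃w (yR³w ∧ z = w))

This is a Sahlqvist (Geach-type) schema ◇^2□^3q → □^3◇^0q.
First-order correspondent: ∀x ∀y ∀z ((xR²y ∧ xR³z) → ∃w (yR³w ∧ z = w)).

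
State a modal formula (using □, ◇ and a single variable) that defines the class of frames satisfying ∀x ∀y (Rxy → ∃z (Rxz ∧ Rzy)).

□□ψ → □ψ

The condition is density. The C4 schema □□ψ → □ψ defines it.
Suppose □□ψ→□ψ is valid. Take Rxy and set V(ψ)={w : xR²w}. Then □□ψ at x, so □ψ at x, so ψ at y, i.e. ∃z(Rxz∧Rzy).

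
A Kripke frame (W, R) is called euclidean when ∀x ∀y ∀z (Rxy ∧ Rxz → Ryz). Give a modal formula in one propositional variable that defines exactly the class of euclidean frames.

◇r → □◇r

The condition is the Euclidean property. The 5 schema ◇r → □◇r defines it.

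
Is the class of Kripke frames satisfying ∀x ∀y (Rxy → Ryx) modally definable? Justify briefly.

Yes — defined by r → □◇r

The condition is symmetry. A defining modal formula is r → □◇r.
Suppose r→□◇r is valid. Take Rxy and set V(r)={x}. Then r at x, so □◇r at x, so ◇r at y, so some z with Ryz has r; z=x, i.e. Ryx.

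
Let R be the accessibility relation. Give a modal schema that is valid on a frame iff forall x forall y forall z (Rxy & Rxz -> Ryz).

◇r → □◇r

The condition is the Euclidean property. The 5 schema ◇r → □◇r defines it.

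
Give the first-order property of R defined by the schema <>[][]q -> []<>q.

This is a Sahlqvist (Geach-type) schema ◇^1□^2q → □^1◇^1q.
First-order correspondent: forall x forall y forall z ((xRy & xRz) -> exists w (y R^2 w & zRw)).

forall x forall y forall z ((xRy & xRz) -> exists w (y R^2 w & zRw))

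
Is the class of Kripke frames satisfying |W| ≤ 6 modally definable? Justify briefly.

No — not modally definable

Modal frame validity is preserved under disjoint unions.
Any modal formula valid on each of 7 disjoint one-world frames is valid on their disjoint union (validity is preserved under disjoint unions). Each one-world frame has |W|=1≤6, but the union has |W|=7.
Hence having at most 6 worlds is not modally definable.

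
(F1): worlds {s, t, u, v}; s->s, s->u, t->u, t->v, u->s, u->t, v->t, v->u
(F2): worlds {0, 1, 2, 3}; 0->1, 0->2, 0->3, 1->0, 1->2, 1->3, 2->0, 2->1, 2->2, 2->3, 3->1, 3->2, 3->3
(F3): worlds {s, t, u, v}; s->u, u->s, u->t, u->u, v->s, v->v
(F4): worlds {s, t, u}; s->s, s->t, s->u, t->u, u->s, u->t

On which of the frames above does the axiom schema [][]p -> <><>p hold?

(F1), (F2), (F4)

The schema corresponds to a generalized confluence (Geach) condition: forall x exists w (x R^2 w & x R^2 w).
(F1): ✓.
(F2): ✓.
(F3): fails — at t but no w with tR²w and tR²w.
(F4): ✓.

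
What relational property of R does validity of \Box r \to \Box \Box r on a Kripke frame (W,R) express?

transitivity: \forall x \forall y \forall z (Rxy \wedge Ryz \to Rxz)

Suppose □r→□□r is valid. Take Rxy, Ryz and set V(r)={w : Rxw}. Then □r at x, so □□r at x, so □r at y, so r at z, i.e. Rxz.
The converse is a direct semantic check.
Frame condition: \forall x \forall y \forall z (Rxy \wedge Ryz \to Rxz).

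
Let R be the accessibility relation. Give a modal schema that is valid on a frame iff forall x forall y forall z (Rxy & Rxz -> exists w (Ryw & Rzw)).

This is convergence; the standard corresponding axiom is .2: ◇□r → □◇r.
Suppose ◇□r→□◇r is valid. Take Rxy, Rxz and set V(r)={w : Ryw}. Then □r at y so ◇□r at x, so □◇r at x, so ◇r at z, giving w with Rzw and Ryw.

◇□r → □◇r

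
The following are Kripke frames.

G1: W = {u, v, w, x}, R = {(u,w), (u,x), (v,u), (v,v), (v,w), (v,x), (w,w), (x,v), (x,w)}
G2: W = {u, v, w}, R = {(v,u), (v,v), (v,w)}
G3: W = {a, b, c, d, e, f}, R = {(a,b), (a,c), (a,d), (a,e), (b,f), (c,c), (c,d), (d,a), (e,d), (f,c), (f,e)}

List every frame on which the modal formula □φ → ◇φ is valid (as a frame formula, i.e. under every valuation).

Frame correspondent (Sahlqvist): ∀x ∃y Rxy — i.e. seriality.
G1: holds.
G2: fails — world u has no successor.
G3: holds.

G1, G3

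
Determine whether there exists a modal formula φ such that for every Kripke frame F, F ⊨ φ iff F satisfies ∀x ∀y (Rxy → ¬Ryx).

Not definable by any modal formula

Modal frame validity is preserved under surjective bounded morphisms.
The 4-cycle (worlds s,t,u,v with s→t→u→v→s) is asymmetric. Mapping every world to a single reflexive point • is a surjective bounded morphism, and the reflexive point is not asymmetric (R•• but asymmetry requires ¬R••).
So the class is not modally definable.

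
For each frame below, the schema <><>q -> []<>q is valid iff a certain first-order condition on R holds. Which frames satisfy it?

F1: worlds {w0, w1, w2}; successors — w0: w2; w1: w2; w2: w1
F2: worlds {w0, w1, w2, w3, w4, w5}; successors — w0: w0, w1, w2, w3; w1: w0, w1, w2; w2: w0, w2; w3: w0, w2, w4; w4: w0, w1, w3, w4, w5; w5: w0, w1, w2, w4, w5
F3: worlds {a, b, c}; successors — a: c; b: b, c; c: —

The schema corresponds to a generalized confluence (Geach) condition: forall x forall y forall z ((x R^2 y & xRz) -> exists w (y = w & zRw)).
F1: holds.
F2: fails — w0R²w1, w0Rw2 but no w with w1=w and w2Rw.
F3: fails — bR²b, bRc but no w with b=w and cRw.
Valid on: F1.

F1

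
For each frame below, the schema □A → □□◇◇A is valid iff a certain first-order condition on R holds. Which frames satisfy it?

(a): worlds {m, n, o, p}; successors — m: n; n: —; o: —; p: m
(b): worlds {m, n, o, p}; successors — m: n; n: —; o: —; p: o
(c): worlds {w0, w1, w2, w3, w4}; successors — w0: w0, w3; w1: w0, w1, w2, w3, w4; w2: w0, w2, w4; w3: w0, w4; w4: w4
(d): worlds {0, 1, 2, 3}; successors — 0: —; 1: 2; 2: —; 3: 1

The schema corresponds to a generalized confluence (Geach) condition: ∀x ∀z (xR²z → ∃w (xRw ∧ zR²w)).
(a): fails — pR²n but no w with pRw and nR²w.
(b): satisfies the condition.
(c): fails — w0R²w4 but no w with w0Rw and w4R²w.
(d): fails — 3R²2 but no w with 3Rw and 2R²w.
Valid on: (b).

(b)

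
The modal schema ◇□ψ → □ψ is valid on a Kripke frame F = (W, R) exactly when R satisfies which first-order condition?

This is a form of the 5 axiom.
Its frame correspondent is the Euclidean property — ∀x ∀y ∀z (Rxy ∧ Rxz → Ryz).

the Euclidean property: ∀x ∀y ∀z (Rxy ∧ Rxz → Ryz)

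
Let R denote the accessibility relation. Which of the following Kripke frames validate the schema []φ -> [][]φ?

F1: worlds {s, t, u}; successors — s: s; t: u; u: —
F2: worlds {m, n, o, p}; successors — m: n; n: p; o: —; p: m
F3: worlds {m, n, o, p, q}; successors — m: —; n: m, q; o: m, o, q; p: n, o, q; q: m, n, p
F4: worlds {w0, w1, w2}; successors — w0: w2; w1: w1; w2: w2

This is the axiom for transitivity; its first-order frame correspondent is forall x forall y forall z (Rxy & Ryz -> Rxz).
F1: satisfies the condition.
F2: fails — Rnp and Rpm but not Rnm.
F3: fails — Rpn and Rnm but not Rpm.
F4: satisfies the condition.
Valid on: F1, F4.

F1, F4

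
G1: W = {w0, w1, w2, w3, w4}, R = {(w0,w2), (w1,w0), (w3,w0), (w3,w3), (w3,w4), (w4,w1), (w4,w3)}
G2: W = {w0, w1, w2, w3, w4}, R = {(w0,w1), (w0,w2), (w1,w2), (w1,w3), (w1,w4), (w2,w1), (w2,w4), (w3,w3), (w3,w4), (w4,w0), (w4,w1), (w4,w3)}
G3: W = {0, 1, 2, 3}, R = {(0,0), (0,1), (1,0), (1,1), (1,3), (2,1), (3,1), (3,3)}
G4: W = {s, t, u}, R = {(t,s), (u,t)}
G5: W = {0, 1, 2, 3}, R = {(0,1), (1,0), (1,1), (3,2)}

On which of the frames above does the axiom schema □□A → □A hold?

G3

The schema corresponds to density: ∀x ∀y (Rxy → ∃z (Rxz ∧ Rzy)).
G1: fails — Rw1w0 but no z with Rw1z and Rzw0.
G2: fails — Rw1w2 but no z with Rw1z and Rzw2.
G3: holds.
G4: fails — Rts but no z with Rtz and Rzs.
G5: fails — R32 but no z with R3z and Rz2.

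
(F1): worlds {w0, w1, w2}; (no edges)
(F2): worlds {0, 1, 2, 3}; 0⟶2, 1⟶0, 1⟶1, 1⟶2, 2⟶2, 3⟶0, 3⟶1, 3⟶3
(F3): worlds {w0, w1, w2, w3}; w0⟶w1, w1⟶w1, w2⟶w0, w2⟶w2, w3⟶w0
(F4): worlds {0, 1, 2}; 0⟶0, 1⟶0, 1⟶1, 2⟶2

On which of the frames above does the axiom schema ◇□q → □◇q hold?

This is the axiom for convergence; its first-order frame correspondent is ∀x ∀y ∀z (Rxy ∧ Rxz → ∃w (Ryw ∧ Rzw)).
(F1): ✓.
(F2): fails — R33 and R30 but 3 and 0 have no common successor.
(F3): fails — Rw2w2 and Rw2w0 but w2 and w0 have no common successor.
(F4): ✓.

(F1), (F4)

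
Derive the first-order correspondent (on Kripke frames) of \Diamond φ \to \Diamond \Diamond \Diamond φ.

This is a Sahlqvist (Geach-type) schema ◇^1□^0φ → □^0◇^3φ.
Minimal-valuation argument: fix x; take any y with xR^1y and any z with xR^0z. Set V(φ) to the set of worlds R-reachable from y in exactly 0 steps. Then □^0φ holds at y, so the antecedent holds at x; validity forces ◇^3φ at z, giving a w with zR^3w and yR^0w.
First-order correspondent: \forall x \forall y (xRy \to \exists w (y = w \wedge x R^3 w)).

\forall x \forall y (xRy \to \exists w (y = w \wedge x R^3 w))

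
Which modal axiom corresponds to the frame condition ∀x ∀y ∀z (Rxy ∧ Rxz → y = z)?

◇q → □q

This is partial functionality; the standard corresponding axiom is CD: ◇q → □q.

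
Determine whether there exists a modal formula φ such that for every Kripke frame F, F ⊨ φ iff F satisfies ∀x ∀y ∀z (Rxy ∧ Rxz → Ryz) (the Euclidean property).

The condition is the Euclidean property. A defining modal formula is ◇q → □◇q.
Suppose ◇q→□◇q is valid. Take Rxy, Rxz and set V(q)={y}. Then ◇q at x, so □◇q at x, so ◇q at z, so some w with Rzw has q; w=y, i.e. Rzy. By symmetry of the argument, Ryz.

Definable; ◇q → □◇q defines it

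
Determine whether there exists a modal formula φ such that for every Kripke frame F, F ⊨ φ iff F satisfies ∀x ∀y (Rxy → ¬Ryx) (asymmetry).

If a class were modally definable it would be closed under surjective bounded morphisms (Goldblatt–Thomason).
The 5-cycle (worlds a,b,c,d,e with a→b→c→d→e→a) is asymmetric. Mapping every world to a single reflexive point • is a surjective bounded morphism, and the reflexive point is not asymmetric (R•• but asymmetry requires ¬R••).
So the class is not modally definable.

No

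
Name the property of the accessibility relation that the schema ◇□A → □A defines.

Replacing A by ¬A and contraposing gives the equivalent schema ◇A → □◇A.
Suppose ◇A→□◇A is valid. Take Rxy, Rxz and set V(A)={y}. Then ◇A at x, so □◇A at x, so ◇A at z, so some w with Rzw has A; w=y, i.e. Rzy. By symmetry of the argument, Ryz.
Conversely, any frame satisfying ∀x ∀y ∀z (Rxy ∧ Rxz → Ryz) validates the schema.
Frame condition: ∀x ∀y ∀z (Rxy ∧ Rxz → Ryz).

The Euclidean property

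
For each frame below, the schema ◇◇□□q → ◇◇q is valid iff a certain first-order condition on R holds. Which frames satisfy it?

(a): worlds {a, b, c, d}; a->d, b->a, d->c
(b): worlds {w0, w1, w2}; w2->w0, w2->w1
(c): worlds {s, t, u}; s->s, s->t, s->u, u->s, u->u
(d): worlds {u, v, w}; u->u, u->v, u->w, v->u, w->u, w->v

(b), (d)

Frame correspondent (Sahlqvist): ∀x ∀y (xR²y → ∃w (yR²w ∧ xR²w)) — i.e. a generalized confluence (Geach) condition.
(a): fails — aR²c but no w with cR²w and aR²w.
(b): holds.
(c): fails — sR²t but no w with tR²w and sR²w.
(d): holds.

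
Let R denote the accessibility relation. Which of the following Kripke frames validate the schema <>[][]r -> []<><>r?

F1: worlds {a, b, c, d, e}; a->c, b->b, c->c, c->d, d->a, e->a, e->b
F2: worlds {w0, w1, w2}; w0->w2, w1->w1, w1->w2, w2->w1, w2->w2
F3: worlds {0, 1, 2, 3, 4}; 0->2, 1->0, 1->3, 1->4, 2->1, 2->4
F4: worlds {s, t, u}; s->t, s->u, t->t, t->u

F2

This is the axiom for a generalized confluence (Geach) condition; its first-order frame correspondent is forall x forall y forall z ((xRy & xRz) -> exists w (y R^2 w & z R^2 w)).
F1: fails — eRa, eRb but no w with aR²w and bR²w.
F2: satisfies the condition.
F3: fails — 1R0, 1R3 but no w with 0R²w and 3R²w.
F4: fails — sRt, sRu but no w with tR²w and uR²w.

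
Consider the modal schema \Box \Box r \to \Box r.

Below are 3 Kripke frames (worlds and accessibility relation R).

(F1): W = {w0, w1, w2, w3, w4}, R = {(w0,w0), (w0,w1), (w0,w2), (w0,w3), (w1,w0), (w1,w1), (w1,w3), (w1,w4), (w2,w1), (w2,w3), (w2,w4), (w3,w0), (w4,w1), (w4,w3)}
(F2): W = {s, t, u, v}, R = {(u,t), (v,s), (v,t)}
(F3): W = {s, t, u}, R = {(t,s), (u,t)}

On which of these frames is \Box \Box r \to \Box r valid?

(F1)

This is the axiom for density; its first-order frame correspondent is \forall x \forall y (Rxy \to \exists z (Rxz \wedge Rzy)).
(F1): holds.
(F2): fails — Rvt but no z with Rvz and Rzt.
(F3): fails — Rts but no z with Rtz and Rzs.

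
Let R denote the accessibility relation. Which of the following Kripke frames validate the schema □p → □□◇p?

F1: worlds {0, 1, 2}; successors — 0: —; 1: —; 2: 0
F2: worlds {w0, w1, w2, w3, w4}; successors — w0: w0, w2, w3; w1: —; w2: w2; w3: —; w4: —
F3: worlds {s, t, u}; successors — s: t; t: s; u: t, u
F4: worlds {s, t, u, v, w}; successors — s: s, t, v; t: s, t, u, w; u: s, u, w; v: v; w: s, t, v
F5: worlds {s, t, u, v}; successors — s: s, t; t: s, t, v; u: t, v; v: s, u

F1

The schema corresponds to a generalized confluence (Geach) condition: ∀x ∀z (xR²z → ∃w (xRw ∧ zRw)).
F1: condition met.
F2: fails — w0R²w3 but no w with w0Rw and w3Rw.
F3: fails — uR²t but no w with uRw and tRw.
F4: fails — tR²v but no w* with tRw* and vRw*.
F5: fails — uR²v but no w with uRw and vRw.
Valid on: F1.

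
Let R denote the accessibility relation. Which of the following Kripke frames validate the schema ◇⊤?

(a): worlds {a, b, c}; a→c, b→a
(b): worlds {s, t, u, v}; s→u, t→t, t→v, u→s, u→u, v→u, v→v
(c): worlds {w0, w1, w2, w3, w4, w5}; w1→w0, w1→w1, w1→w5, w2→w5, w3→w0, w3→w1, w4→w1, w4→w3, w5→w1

The schema corresponds to seriality: ∀x ∃y Rxy.
(a): fails — world c has no successor.
(b): ✓.
(c): fails — world w0 has no successor.

(b)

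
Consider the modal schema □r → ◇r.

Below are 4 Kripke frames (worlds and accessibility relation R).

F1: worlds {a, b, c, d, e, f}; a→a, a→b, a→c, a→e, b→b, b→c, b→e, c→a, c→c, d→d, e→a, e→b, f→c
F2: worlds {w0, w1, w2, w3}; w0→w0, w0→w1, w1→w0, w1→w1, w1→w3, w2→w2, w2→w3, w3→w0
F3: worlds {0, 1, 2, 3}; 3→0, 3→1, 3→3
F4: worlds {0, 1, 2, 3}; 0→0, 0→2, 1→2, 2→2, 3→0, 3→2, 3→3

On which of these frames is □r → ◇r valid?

F1, F2, F4

The schema corresponds to seriality: ∀x ∃y Rxy.
F1: ✓.
F2: ✓.
F3: fails — world 0 has no successor.
F4: ✓.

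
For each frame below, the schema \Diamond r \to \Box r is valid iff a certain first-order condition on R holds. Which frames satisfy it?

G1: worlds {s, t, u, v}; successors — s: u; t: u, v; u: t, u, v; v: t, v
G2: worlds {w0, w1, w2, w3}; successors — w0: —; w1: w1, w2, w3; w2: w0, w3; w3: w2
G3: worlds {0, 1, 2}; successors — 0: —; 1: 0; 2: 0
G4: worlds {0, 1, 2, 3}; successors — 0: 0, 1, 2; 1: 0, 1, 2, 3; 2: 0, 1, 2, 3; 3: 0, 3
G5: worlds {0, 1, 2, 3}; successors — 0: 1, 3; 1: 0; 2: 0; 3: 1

This is the axiom for partial functionality; its first-order frame correspondent is \forall x \forall y \forall z (Rxy \wedge Rxz \to y = z).
G1: fails — t sees both u and v.
G2: fails — w1 sees both w1 and w2.
G3: holds.
G4: fails — 0 sees both 0 and 1.
G5: fails — 0 sees both 1 and 3.
Valid on: G3.

G3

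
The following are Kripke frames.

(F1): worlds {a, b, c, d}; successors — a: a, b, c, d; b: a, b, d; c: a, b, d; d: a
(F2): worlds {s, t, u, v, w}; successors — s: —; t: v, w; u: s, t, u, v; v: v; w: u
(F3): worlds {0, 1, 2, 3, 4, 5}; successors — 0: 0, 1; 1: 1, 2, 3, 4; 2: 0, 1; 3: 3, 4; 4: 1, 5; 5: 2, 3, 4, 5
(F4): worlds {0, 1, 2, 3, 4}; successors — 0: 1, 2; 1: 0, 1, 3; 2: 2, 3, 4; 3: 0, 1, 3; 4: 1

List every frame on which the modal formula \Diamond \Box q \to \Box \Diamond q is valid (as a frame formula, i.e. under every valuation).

The schema corresponds to convergence: \forall x \forall y \forall z (Rxy \wedge Rxz \to \exists w (Ryw \wedge Rzw)).
(F1): satisfies the condition.
(F2): fails — Rtv and Rtw but v and w have no common successor.
(F3): fails — R12 and R13 but 2 and 3 have no common successor.
(F4): fails — R22 and R24 but 2 and 4 have no common successor.

(F1)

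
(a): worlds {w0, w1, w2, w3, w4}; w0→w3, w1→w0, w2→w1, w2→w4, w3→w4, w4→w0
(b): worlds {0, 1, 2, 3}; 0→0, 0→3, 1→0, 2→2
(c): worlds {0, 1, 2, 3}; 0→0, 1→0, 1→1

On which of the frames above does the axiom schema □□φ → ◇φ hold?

none

Frame correspondent (Sahlqvist): ∀x ∃w (xR²w ∧ xRw) — i.e. a generalized confluence (Geach) condition.
(a): fails — at w0 but no w with w0R²w and w0Rw.
(b): fails — at 3 but no w with 3R²w and 3Rw.
(c): fails — at 2 but no w with 2R²w and 2Rw.
Valid on no frame.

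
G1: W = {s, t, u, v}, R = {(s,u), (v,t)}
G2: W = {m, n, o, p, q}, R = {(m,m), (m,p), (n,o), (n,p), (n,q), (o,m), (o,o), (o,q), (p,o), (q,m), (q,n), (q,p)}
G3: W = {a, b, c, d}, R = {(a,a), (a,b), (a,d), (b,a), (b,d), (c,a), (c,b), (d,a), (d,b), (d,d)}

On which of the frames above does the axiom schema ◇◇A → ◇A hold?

G1

The schema corresponds to a generalized confluence (Geach) condition: ∀x ∀y (xR²y → ∃w (y = w ∧ xRw)).
G1: condition met.
G2: fails — mR²o but no w with o=w and mRw.
G3: fails — bR²b but no w with b=w and bRw.
Valid on: G1.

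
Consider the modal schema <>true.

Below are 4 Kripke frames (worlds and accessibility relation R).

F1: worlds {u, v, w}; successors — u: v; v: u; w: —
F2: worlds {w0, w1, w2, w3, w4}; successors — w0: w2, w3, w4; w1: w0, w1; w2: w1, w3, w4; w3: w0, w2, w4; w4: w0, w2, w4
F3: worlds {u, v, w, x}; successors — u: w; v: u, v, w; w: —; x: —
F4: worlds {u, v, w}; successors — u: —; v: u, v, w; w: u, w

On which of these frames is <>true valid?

F2

This is the axiom for seriality; its first-order frame correspondent is forall x exists y Rxy.
F1: fails — world w has no successor.
F2: satisfies the condition.
F3: fails — world w has no successor.
F4: fails — world u has no successor.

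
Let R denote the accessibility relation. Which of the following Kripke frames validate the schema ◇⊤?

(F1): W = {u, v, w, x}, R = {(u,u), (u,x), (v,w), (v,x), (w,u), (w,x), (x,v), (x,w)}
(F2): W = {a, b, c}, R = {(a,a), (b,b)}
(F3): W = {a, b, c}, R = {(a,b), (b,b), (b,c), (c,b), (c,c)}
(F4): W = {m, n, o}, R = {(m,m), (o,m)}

(F1), (F3)

Frame correspondent (Sahlqvist): ∀x ∃y Rxy — i.e. seriality.
(F1): holds.
(F2): fails — world c has no successor.
(F3): holds.
(F4): fails — world n has no successor.
Valid on: (F1), (F3).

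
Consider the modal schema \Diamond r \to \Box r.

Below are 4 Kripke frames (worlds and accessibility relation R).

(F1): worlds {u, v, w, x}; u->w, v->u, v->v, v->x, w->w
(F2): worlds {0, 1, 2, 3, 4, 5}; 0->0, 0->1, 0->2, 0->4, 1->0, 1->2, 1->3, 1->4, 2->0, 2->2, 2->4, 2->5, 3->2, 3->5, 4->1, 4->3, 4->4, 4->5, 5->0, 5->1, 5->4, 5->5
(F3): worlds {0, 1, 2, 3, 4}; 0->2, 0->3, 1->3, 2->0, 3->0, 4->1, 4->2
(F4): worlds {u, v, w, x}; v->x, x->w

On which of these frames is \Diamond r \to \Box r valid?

(F4)

Frame correspondent (Sahlqvist): \forall x \forall y \forall z (Rxy \wedge Rxz \to y = z) — i.e. partial functionality.
(F1): fails — v sees both u and v.
(F2): fails — 0 sees both 0 and 1.
(F3): fails — 0 sees both 2 and 3.
(F4): holds.
Valid on: (F4).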